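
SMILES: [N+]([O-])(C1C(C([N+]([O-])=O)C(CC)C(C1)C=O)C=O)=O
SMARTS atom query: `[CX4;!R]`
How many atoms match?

2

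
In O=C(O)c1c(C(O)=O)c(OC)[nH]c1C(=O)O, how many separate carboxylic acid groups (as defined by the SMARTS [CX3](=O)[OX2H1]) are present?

3

[CX3](=O)[OX2H1] is the SMARTS for a carboxylic acid: an sp2 carbon double-bonded to O and single-bonded to an -OH oxygen.
The molecule carries 3 separate instances of a carboxylic acid group (-C(=O)OH) meeting every constraint; each maps to a distinct set of atoms, giving 3 matches.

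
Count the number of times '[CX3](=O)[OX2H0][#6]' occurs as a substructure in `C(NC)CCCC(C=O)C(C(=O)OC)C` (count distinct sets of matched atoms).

1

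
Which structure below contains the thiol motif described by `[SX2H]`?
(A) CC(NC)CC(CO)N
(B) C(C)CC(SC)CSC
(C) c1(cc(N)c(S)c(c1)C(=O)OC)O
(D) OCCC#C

C

[SX2H] describes an aliphatic sulfur with two connections, one being H (a thiol).
(A) has a hydroxyl group (-OH) but it is an -OH, not an -SH.
(B) has a methylthio ether (-SCH3) but the sulfur has H0 (bonded to two carbons), not H1.
(C) contains a thiol (-SH), which satisfies every atom and bond constraint.
(D) has a hydroxyl group (-OH) but it is an -OH, not an -SH.
So the answer is (C).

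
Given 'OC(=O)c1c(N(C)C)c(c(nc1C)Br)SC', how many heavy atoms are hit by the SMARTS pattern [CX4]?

4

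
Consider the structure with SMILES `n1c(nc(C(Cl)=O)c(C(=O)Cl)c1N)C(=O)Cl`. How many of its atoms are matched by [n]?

2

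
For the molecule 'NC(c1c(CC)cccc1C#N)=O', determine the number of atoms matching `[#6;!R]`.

4

The query [#6;!R] means: carbon not in any ring.
Check the 13 heavy atoms by environment: 6× c (aromatic, in 6-ring) → no; 4× C (acyclic) → match; 2× N (acyclic) → no; 1× O (acyclic) → no.
That gives 4 matching atoms.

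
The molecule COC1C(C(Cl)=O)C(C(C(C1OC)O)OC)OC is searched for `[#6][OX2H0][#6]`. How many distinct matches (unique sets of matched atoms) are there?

[#6][OX2H0][#6] is the SMARTS for an ether: an aliphatic oxygen bridging two carbons with no H on the oxygen.
The molecule carries 4 separate instances of a methoxy ether (-OCH3) meeting every constraint; each maps to a distinct set of atoms, giving 4 matches.

4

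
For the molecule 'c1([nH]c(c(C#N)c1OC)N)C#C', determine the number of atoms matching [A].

7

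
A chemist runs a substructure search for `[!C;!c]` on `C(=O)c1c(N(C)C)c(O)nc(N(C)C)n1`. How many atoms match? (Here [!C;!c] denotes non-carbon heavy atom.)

The query [!C;!c] means: neither aliphatic nor aromatic carbon — same as [!#6].
Check the 15 heavy atoms by environment: 2× n (aromatic) → match; 4× c (aromatic) → no; 5× C → no; 2× O → match; 2× N → match.
Summing the matching environments: 2 + 2 + 2 = 6 matching atoms.

6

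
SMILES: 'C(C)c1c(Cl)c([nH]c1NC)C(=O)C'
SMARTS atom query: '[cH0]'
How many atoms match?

4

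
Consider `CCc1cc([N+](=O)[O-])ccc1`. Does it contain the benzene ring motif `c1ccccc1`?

Yes

The pattern c1ccccc1 describes six aromatic carbons in a ring — a benzene ring.
The required atom environment is present in the molecule, so the pattern matches.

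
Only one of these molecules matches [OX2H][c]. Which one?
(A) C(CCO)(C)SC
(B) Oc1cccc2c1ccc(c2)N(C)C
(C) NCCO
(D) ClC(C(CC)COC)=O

[OX2H][c] describes a hydroxyl oxygen attached to an aromatic carbon (a phenol).
(A) has a hydroxyl group (-OH) but the -OH is on an aliphatic carbon, not an aromatic c.
(B) contains a hydroxyl group (-OH), which satisfies every atom and bond constraint.
(C) has a hydroxyl group (-OH) but the -OH is on an aliphatic carbon, not an aromatic c.
(D) has a methoxy ether (-OCH3) but the oxygen has H0, not H1.
So the answer is (B).

B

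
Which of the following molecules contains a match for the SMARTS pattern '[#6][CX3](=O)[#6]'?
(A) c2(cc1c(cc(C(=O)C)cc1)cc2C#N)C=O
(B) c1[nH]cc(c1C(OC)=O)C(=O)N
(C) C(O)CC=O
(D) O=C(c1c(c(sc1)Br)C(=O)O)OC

A

[#6][CX3](=O)[#6] describes a carbonyl carbon (no H) flanked by two carbons (a ketone).
(A) contains an acetyl/ketone group (-C(=O)CH3), which satisfies every atom and bond constraint.
(B) has a methyl-ester group (-C(=O)OCH3) but one neighbour of the carbonyl carbon is O, not C.
(C) has an aldehyde (-CHO) but the carbonyl carbon has H1, so it is not flanked by two carbons.
(D) has a methyl-ester group (-C(=O)OCH3) but one neighbour of the carbonyl carbon is O, not C.
So the answer is (A).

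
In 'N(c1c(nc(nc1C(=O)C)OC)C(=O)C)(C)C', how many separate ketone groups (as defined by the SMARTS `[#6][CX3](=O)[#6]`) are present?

2

[#6][CX3](=O)[#6] is the SMARTS for a ketone: a carbonyl carbon (no H) flanked by two carbons.
The molecule carries 2 separate instances of an acetyl/ketone group (-C(=O)CH3) meeting every constraint; each maps to a distinct set of atoms, giving 2 matches.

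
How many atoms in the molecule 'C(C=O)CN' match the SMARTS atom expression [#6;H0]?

0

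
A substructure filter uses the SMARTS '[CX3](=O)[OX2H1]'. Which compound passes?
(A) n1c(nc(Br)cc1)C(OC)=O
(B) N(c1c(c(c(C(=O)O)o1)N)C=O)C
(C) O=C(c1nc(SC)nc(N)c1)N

B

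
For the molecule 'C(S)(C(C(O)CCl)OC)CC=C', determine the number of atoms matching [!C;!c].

4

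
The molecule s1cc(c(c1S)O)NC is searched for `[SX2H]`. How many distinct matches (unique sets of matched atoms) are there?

[SX2H] is the SMARTS for a thiol: an aliphatic sulfur with two connections, one being H.
Exactly one fragment in the molecule meets all constraints, giving 1 match.

1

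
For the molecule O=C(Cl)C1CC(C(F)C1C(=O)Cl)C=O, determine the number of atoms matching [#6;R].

The query [#6;R] means: carbon that is part of a ring.
Check the 14 heavy atoms by environment: 5× C (in 5-ring) → match; 3× C (acyclic) → no; 3× O (acyclic) → no; 2× Cl (acyclic) → no; 1× F (acyclic) → no.
That gives 5 matching atoms.

5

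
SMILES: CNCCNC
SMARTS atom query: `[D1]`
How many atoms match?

2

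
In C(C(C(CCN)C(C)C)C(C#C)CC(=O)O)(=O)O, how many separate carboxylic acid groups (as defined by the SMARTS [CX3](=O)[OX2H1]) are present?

2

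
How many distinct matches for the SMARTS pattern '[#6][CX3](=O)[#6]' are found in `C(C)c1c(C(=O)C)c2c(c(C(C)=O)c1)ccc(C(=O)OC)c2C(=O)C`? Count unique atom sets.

[#6][CX3](=O)[#6] is the SMARTS for a ketone: a carbonyl carbon (no H) flanked by two carbons.
The molecule carries 3 separate instances of an acetyl/ketone group (-C(=O)CH3) meeting every constraint; each maps to a distinct set of atoms, giving 3 matches.

3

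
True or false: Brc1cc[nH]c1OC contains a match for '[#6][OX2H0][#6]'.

True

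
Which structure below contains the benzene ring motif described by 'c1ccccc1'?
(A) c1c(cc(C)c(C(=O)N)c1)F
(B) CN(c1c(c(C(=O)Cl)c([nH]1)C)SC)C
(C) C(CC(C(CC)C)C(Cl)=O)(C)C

A

c1ccccc1 describes six aromatic carbons in a ring (a benzene ring).
(A) contains the required atom environment, so the pattern matches.
(B) has a methyl group (-CH3) but no six-membered all-carbon aromatic ring is present.
(C) has a methyl group (-CH3) but no six-membered all-carbon aromatic ring is present.
So the answer is (A).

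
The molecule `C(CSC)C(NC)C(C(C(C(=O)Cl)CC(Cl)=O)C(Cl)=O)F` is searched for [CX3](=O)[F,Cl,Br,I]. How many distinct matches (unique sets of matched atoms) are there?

3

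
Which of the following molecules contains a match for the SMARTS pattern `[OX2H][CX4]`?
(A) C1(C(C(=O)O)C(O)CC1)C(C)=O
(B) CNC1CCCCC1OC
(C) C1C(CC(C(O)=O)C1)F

[OX2H][CX4] describes a hydroxyl oxygen bound to an sp3 (X4) carbon (an aliphatic alcohol).
(A) contains a hydroxyl group (-OH), which satisfies every atom and bond constraint.
(B) has a methoxy ether (-OCH3) but the oxygen has H0 (ether), not H1.
(C) has a carboxylic acid group (-C(=O)OH) but the -OH is on a CX3 carbonyl carbon, not a CX4 carbon.
So the answer is (A).

A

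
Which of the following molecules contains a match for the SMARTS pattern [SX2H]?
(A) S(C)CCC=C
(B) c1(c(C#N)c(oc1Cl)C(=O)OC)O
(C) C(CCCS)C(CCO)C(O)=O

C

[SX2H] describes an aliphatic sulfur with two connections, one being H (a thiol).
(A) has a methylthio ether (-SCH3) but the sulfur has H0 (bonded to two carbons), not H1.
(B) has a hydroxyl group (-OH) but it is an -OH, not an -SH.
(C) contains a thiol (-SH), which satisfies every atom and bond constraint.
So the answer is (C).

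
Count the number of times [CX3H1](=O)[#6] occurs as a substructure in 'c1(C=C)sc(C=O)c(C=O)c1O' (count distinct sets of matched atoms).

[CX3H1](=O)[#6] is the SMARTS for an aldehyde: an sp2 carbon with one H, double-bonded to O and single-bonded to carbon.
The molecule carries 2 separate instances of an aldehyde (-CHO) meeting every constraint; each maps to a distinct set of atoms, giving 2 matches.

2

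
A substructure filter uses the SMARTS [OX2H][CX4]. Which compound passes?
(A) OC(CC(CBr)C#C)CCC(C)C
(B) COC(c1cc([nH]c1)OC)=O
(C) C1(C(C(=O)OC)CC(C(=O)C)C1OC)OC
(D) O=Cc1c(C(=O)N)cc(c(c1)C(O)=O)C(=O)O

[OX2H][CX4] describes a hydroxyl oxygen bound to an sp3 (X4) carbon (an aliphatic alcohol).
(A) contains a hydroxyl group (-OH), which satisfies every atom and bond constraint.
(B) has a methoxy ether (-OCH3) but the oxygen has H0 (ether), not H1.
(C) has a methoxy ether (-OCH3) but the oxygen has H0 (ether), not H1.
(D) has a carboxylic acid group (-C(=O)OH) but the -OH is on a CX3 carbonyl carbon, not a CX4 carbon.
So the answer is (A).

A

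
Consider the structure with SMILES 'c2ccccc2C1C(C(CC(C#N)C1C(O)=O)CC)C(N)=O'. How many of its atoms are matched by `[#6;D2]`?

Check the 22 heavy atoms by environment: 7× C (D3) → no; 3× C (D2) → match; 3× O (D1) → no; 1× C (D1) → no; 2× N (D1) → no; 1× c (aromatic, D3) → no; 5× c (aromatic, D2) → match.
Summing the matching environments: 3 + 5 = 8 matching atoms.

8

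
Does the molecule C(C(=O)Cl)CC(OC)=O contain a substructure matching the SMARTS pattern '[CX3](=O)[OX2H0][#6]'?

The pattern [CX3](=O)[OX2H0][#6] describes a carbonyl carbon bonded to an oxygen that is itself bonded to carbon (no H on that O) — an ester.
The molecule carries a methyl-ester group (-C(=O)OCH3), whose atoms satisfy every constraint of the query, so the pattern matches.

Yes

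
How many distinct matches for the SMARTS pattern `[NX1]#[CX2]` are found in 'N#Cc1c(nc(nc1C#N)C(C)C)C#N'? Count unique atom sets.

3

[NX1]#[CX2] is the SMARTS for a nitrile: a nitrogen triple-bonded to a two-connected carbon.
The molecule carries 3 separate instances of a nitrile (-C#N) meeting every constraint; each maps to a distinct set of atoms, giving 3 matches.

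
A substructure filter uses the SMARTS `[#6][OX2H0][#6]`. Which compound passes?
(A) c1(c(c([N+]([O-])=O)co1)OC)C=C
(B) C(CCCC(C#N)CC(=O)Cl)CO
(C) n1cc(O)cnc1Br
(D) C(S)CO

A

[#6][OX2H0][#6] describes an aliphatic oxygen bridging two carbons with no H on the oxygen (an ether).
(A) contains a methoxy ether (-OCH3), which satisfies every atom and bond constraint.
(B) has a hydroxyl group (-OH) but the oxygen has H1, not H0 bridging two carbons.
(C) has a hydroxyl group (-OH) but the oxygen has H1, not H0 bridging two carbons.
(D) has a hydroxyl group (-OH) but the oxygen has H1, not H0 bridging two carbons.
So the answer is (A).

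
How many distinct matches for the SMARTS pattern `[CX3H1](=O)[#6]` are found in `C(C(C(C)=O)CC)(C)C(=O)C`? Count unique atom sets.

[CX3H1](=O)[#6] is the SMARTS for an aldehyde: an sp2 carbon with one H, double-bonded to O and single-bonded to carbon.
The molecule has an acetyl/ketone group (-C(=O)CH3), but the carbonyl carbon has H0 (two carbon neighbours), not H1; nothing else fits, so there are 0 matches.

0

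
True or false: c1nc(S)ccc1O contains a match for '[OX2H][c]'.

True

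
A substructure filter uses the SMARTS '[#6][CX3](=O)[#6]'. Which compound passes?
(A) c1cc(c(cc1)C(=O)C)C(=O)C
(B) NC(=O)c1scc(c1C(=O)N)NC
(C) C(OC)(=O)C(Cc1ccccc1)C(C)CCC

A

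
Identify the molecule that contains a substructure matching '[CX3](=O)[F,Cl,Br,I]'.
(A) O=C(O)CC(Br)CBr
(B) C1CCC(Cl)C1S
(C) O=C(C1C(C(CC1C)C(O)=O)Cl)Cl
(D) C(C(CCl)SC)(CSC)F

C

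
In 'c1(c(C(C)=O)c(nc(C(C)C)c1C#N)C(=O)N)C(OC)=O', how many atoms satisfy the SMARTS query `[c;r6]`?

5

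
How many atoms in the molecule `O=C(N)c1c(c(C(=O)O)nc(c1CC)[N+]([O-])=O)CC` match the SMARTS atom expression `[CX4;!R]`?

4

Check the 19 heavy atoms by environment: 1× n (aromatic, X2, in 6-ring) → no; 5× c (aromatic, X3, in 6-ring) → no; 1× N (charge +1, X3, acyclic) → no; 1× O (charge -1, X1, acyclic) → no; 3× O (X1, acyclic) → no; 2× C (X3, acyclic) → no; 1× N (X3, acyclic) → no; 4× C (X4, acyclic) → match; 1× O (X2, acyclic) → no.
That gives 4 matching atoms.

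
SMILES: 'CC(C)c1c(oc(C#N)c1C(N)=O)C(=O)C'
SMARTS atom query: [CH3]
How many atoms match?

3

The query [CH3] means: aliphatic carbon with exactly three hydrogens.
Check the 16 heavy atoms by environment: 1× o (aromatic, H0) → no; 4× c (aromatic, H0) → no; 3× C (H0) → no; 1× N (H0) → no; 1× C (H1) → no; 3× C (H3) → match; 2× O (H0) → no; 1× N (H2) → no.
That gives 3 matching atoms.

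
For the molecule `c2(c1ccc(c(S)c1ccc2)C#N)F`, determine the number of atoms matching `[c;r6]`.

10

Check the 14 heavy atoms by environment: 10× c (aromatic, in 6-ring) → match; 1× S (acyclic) → no; 1× F (acyclic) → no; 1× C (acyclic) → no; 1× N (acyclic) → no.
That gives 10 matching atoms.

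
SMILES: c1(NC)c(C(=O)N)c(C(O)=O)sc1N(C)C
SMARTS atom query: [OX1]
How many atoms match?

2

The query [OX1] means: aliphatic oxygen with one total connection — typically a carbonyl =O or an oxide.
Check the 16 heavy atoms by environment: 1× s (aromatic, X2) → no; 4× c (aromatic, X3) → no; 3× N (X3) → no; 3× C (X4) → no; 2× C (X3) → no; 2× O (X1) → match; 1× O (X2) → no.
That gives 2 matching atoms.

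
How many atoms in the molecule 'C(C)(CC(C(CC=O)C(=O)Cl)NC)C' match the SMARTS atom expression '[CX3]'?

The query [CX3] means: C with X3: aliphatic carbon with exactly 3 total connections.
Check the 14 heavy atoms by environment: 8× C (X4) → no; 2× C (X3) → match; 2× O (X1) → no; 1× N (X3) → no; 1× Cl (X1) → no.
That gives 2 matching atoms.

2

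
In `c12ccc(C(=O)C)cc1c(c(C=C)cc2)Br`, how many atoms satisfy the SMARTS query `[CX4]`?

1

Check the 16 heavy atoms by environment: 10× c (aromatic, X3) → no; 3× C (X3) → no; 1× O (X1) → no; 1× C (X4) → match; 1× Br (X1) → no.
That gives 1 matching atom.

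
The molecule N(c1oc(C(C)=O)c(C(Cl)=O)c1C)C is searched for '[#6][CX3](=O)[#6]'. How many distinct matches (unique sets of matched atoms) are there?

[#6][CX3](=O)[#6] is the SMARTS for a ketone: a carbonyl carbon (no H) flanked by two carbons.
Exactly one fragment in the molecule meets all constraints, giving 1 match.

1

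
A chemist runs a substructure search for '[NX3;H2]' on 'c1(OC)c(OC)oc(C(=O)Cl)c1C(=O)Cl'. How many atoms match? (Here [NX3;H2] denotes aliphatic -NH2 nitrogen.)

Check the 15 heavy atoms by environment: 1× o (aromatic, H0, X2) → no; 4× c (aromatic, H0, X3) → no; 2× O (H0, X2) → no; 2× C (H3, X4) → no; 2× C (H0, X3) → no; 2× O (H0, X1) → no; 2× Cl (H0, X1) → no.
No environment satisfies the query, so 0 matching atoms.

0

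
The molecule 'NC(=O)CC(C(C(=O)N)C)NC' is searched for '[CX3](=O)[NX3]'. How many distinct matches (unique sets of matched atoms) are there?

[CX3](=O)[NX3] is the SMARTS for an amide: a carbonyl carbon bonded to a trivalent nitrogen.
The molecule carries 2 separate instances of a primary amide (-C(=O)NH2) meeting every constraint; each maps to a distinct set of atoms, giving 2 matches.

2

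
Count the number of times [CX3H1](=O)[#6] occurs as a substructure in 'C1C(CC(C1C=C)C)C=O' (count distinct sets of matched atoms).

[CX3H1](=O)[#6] is the SMARTS for an aldehyde: an sp2 carbon with one H, double-bonded to O and single-bonded to carbon.
Exactly one fragment in the molecule meets all constraints, giving 1 match.

1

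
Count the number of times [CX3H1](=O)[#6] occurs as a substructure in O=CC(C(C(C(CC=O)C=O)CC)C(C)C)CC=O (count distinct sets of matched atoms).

4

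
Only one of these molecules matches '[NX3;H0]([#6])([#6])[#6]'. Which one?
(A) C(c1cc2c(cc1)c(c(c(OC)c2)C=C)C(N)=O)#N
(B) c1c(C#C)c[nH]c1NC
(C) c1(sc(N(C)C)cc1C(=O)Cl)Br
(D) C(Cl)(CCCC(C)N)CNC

[NX3;H0]([#6])([#6])[#6] describes a trivalent nitrogen with no H, bonded to three carbons (a tertiary amine).
(A) has a primary amide (-C(=O)NH2) but the amide nitrogen has H2 and only one carbon neighbour.
(B) has an N-methylamino group (-NHCH3) but the nitrogen still has one H (H1), not H0.
(C) contains a dimethylamino group (-N(CH3)2), which satisfies every atom and bond constraint.
(D) has a primary amino group (-NH2) but the nitrogen has H2, not H0 with three carbons.
So the answer is (C).

C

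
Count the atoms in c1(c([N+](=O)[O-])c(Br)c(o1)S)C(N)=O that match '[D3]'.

6

The query [D3] means: atom with exactly three heavy-atom neighbours.
Check the 13 heavy atoms by environment: 1× o (aromatic, D2) → no; 4× c (aromatic, D3) → match; 1× C (D3) → match; 2× O (D1) → no; 1× N (D1) → no; 1× N (charge +1, D3) → match; 1× O (charge -1, D1) → no; 1× Br (D1) → no; 1× S (D1) → no.
Summing the matching environments: 4 + 1 + 1 = 6 matching atoms.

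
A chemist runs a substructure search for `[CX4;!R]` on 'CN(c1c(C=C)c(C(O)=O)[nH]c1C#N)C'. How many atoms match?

The query [CX4;!R] means: aliphatic carbon with four total connections, not in a ring.
Check the 15 heavy atoms by environment: 1× n (aromatic, X3, in 5-ring) → no; 4× c (aromatic, X3, in 5-ring) → no; 3× C (X3, acyclic) → no; 1× O (X1, acyclic) → no; 1× O (X2, acyclic) → no; 1× N (X3, acyclic) → no; 2× C (X4, acyclic) → match; 1× C (X2, acyclic) → no; 1× N (X1, acyclic) → no.
That gives 2 matching atoms.

2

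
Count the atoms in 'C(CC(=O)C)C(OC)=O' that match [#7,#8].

3

The query [#7,#8] means: nitrogen or oxygen (comma = OR).
Check the 9 heavy atoms by environment: 6× C → no; 3× O → match.
That gives 3 matching atoms.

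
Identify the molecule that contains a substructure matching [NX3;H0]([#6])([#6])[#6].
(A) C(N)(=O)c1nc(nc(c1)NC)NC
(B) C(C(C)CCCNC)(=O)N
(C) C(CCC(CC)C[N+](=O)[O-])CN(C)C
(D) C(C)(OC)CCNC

[NX3;H0]([#6])([#6])[#6] describes a trivalent nitrogen with no H, bonded to three carbons (a tertiary amine).
(A) has an N-methylamino group (-NHCH3) but the nitrogen still has one H (H1), not H0.
(B) has an N-methylamino group (-NHCH3) but the nitrogen still has one H (H1), not H0.
(C) contains a dimethylamino group (-N(CH3)2), which satisfies every atom and bond constraint.
(D) has an N-methylamino group (-NHCH3) but the nitrogen still has one H (H1), not H0.
So the answer is (C).

C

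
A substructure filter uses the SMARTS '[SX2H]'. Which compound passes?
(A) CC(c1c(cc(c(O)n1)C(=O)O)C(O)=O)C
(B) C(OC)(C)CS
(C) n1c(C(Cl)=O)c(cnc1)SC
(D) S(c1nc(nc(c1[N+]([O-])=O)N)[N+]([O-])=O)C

B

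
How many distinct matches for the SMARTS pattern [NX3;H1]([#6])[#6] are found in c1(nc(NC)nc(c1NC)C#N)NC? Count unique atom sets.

3

[NX3;H1]([#6])[#6] is the SMARTS for a secondary amine: a trivalent nitrogen with one H, bonded to two carbons.
The molecule carries 3 separate instances of an N-methylamino group (-NHCH3) meeting every constraint; each maps to a distinct set of atoms, giving 3 matches.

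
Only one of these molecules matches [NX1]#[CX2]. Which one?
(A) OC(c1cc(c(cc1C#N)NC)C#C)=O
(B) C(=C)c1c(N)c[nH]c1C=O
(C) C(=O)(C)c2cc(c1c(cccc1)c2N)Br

A

[NX1]#[CX2] describes a nitrogen triple-bonded to a two-connected carbon (a nitrile).
(A) contains a nitrile (-C#N), which satisfies every atom and bond constraint.
(B) has a primary amino group (-NH2) but the nitrogen is NX3 (three connections), not NX1 triple-bonded.
(C) has a primary amino group (-NH2) but the nitrogen is NX3 (three connections), not NX1 triple-bonded.
So the answer is (A).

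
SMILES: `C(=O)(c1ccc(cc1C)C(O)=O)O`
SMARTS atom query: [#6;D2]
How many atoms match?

The query [#6;D2] means: any carbon bonded to exactly two heavy atoms.
Check the 13 heavy atoms by environment: 3× c (aromatic, D3) → no; 3× c (aromatic, D2) → match; 1× C (D1) → no; 2× C (D3) → no; 4× O (D1) → no.
That gives 3 matching atoms.

3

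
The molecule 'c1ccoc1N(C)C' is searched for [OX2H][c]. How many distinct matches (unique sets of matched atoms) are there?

0

[OX2H][c] is the SMARTS for a phenol: a hydroxyl oxygen attached to an aromatic carbon.
No fragment in the molecule satisfies every constraint, giving 0 matches.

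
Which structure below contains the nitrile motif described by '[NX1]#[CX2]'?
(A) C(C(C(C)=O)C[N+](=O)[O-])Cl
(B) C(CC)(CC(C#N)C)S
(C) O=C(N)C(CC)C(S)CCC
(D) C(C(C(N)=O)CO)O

[NX1]#[CX2] describes a nitrogen triple-bonded to a two-connected carbon (a nitrile).
(A) has a nitro group (-[N+](=O)[O-]) but there is no C#N triple bond.
(B) contains a nitrile (-C#N), which satisfies every atom and bond constraint.
(C) has a primary amide (-C(=O)NH2) but the nitrogen is NX3, not NX1.
(D) has a primary amide (-C(=O)NH2) but the nitrogen is NX3, not NX1.
So the answer is (B).

B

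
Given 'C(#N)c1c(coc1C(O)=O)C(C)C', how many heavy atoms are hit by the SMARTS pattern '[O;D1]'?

2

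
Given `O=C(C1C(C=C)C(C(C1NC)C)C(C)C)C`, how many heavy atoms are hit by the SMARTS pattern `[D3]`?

7

Check the 16 heavy atoms by environment: 7× C (D3) → match; 6× C (D1) → no; 1× O (D1) → no; 1× N (D2) → no; 1× C (D2) → no.
That gives 7 matching atoms.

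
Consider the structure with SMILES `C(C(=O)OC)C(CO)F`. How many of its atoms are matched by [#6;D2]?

The query [#6;D2] means: any carbon bonded to exactly two heavy atoms.
Check the 9 heavy atoms by environment: 2× C (D2) → match; 2× C (D3) → no; 2× O (D1) → no; 1× O (D2) → no; 1× C (D1) → no; 1× F (D1) → no.
That gives 2 matching atoms.

2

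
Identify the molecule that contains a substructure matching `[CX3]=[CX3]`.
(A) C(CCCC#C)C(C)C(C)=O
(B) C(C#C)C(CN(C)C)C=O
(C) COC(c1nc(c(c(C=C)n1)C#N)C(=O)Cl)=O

C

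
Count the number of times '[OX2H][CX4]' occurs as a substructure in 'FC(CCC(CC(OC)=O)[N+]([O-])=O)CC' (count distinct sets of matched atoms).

0

[OX2H][CX4] is the SMARTS for an aliphatic alcohol: a hydroxyl oxygen bound to an sp3 (X4) carbon.
No fragment in the molecule satisfies every constraint, giving 0 matches.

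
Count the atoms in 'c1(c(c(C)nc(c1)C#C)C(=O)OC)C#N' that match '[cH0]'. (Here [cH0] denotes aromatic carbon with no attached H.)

4

The query [cH0] means: aromatic carbon with no attached hydrogen (substituted or ring-fusion).
Check the 15 heavy atoms by environment: 1× n (aromatic, H0) → no; 4× c (aromatic, H0) → match; 1× c (aromatic, H1) → no; 3× C (H0) → no; 2× O (H0) → no; 2× C (H3) → no; 1× N (H0) → no; 1× C (H1) → no.
That gives 4 matching atoms.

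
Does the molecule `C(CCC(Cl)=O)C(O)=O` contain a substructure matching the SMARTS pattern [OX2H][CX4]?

No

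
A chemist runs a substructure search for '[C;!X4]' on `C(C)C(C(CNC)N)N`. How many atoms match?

0

Check the 9 heavy atoms by environment: 6× C (X4) → no; 3× N (X3) → no.
No environment satisfies the query, so 0 matching atoms.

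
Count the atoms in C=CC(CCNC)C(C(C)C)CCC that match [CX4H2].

4

The query [CX4H2] means: sp3 carbon (X4) with exactly two hydrogens.
Check the 14 heavy atoms by environment: 4× C (H2, X4) → match; 3× C (H1, X4) → no; 1× C (H1, X3) → no; 1× C (H2, X3) → no; 4× C (H3, X4) → no; 1× N (H1, X3) → no.
That gives 4 matching atoms.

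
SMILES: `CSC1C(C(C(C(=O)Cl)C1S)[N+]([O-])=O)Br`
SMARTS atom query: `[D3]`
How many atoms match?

7

Check the 15 heavy atoms by environment: 6× C (D3) → match; 1× N (charge +1, D3) → match; 1× O (charge -1, D1) → no; 2× O (D1) → no; 1× Cl (D1) → no; 1× S (D2) → no; 1× C (D1) → no; 1× Br (D1) → no; 1× S (D1) → no.
Summing the matching environments: 6 + 1 = 7 matching atoms.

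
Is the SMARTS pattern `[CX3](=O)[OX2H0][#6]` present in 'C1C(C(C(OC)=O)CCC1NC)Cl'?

Yes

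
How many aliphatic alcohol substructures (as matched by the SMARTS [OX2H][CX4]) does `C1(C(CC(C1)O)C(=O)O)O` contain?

[OX2H][CX4] is the SMARTS for an aliphatic alcohol: a hydroxyl oxygen bound to an sp3 (X4) carbon.
The molecule carries 2 separate instances of a hydroxyl group (-OH) meeting every constraint; each maps to a distinct set of atoms, giving 2 matches.

2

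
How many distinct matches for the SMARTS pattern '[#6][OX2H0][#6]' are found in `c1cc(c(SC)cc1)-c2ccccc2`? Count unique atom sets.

[#6][OX2H0][#6] is the SMARTS for an ether: an aliphatic oxygen bridging two carbons with no H on the oxygen.
No fragment in the molecule satisfies every constraint, giving 0 matches.

0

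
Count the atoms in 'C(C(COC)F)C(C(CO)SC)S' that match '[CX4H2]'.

3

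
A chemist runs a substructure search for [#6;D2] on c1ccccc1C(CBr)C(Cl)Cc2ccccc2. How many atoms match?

12

Check the 18 heavy atoms by environment: 2× C (D2) → match; 2× C (D3) → no; 2× c (aromatic, D3) → no; 10× c (aromatic, D2) → match; 1× Cl (D1) → no; 1× Br (D1) → no.
Summing the matching environments: 2 + 10 = 12 matching atoms.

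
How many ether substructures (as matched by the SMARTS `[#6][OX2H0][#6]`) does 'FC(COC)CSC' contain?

[#6][OX2H0][#6] is the SMARTS for an ether: an aliphatic oxygen bridging two carbons with no H on the oxygen.
Exactly one fragment in the molecule meets all constraints, giving 1 match.

1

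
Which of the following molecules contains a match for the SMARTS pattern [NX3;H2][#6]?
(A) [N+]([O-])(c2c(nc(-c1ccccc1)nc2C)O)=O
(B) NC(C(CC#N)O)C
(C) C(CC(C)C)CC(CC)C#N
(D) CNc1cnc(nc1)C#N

B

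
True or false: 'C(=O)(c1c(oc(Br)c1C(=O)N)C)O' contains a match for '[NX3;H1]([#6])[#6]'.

The pattern [NX3;H1]([#6])[#6] describes a trivalent nitrogen with one H, bonded to two carbons — a secondary amine.
The closest candidate here is a primary amide (-C(=O)NH2), but the -C(=O)NH2 nitrogen has H2, not H1. No other fragment satisfies the full query, so there is no match.

False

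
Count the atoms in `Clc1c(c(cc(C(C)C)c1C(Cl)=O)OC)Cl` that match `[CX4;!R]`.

The query [CX4;!R] means: aliphatic carbon with four total connections, not in a ring.
Check the 16 heavy atoms by environment: 6× c (aromatic, X3, in 6-ring) → no; 3× Cl (X1, acyclic) → no; 1× C (X3, acyclic) → no; 1× O (X1, acyclic) → no; 4× C (X4, acyclic) → match; 1× O (X2, acyclic) → no.
That gives 4 matching atoms.

4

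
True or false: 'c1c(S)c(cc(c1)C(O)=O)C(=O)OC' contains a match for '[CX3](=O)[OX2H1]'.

The pattern [CX3](=O)[OX2H1] describes an sp2 carbon double-bonded to O and single-bonded to an -OH oxygen — a carboxylic acid.
The molecule carries a carboxylic acid group (-C(=O)OH), whose atoms satisfy every constraint of the query, so the pattern matches.

True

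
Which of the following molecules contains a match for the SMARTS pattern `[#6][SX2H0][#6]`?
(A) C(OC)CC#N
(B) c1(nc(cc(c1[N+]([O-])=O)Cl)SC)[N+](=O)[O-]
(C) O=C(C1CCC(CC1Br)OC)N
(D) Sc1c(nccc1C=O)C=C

[#6][SX2H0][#6] describes an aliphatic sulfur bridging two carbons with no H on the sulfur (a thioether).
(A) has a methoxy ether (-OCH3) but the bridging atom is O, not S.
(B) contains a methylthio ether (-SCH3), which satisfies every atom and bond constraint.
(C) has a methoxy ether (-OCH3) but the bridging atom is O, not S.
(D) has a thiol (-SH) but the sulfur has H1, not H0 bridging two carbons.
So the answer is (B).

B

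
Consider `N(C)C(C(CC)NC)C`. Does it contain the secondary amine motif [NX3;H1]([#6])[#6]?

Yes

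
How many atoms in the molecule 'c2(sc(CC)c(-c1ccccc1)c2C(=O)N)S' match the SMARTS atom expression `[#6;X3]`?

11

The query [#6;X3] means: any carbon (aromatic or not) with three total connections.
Check the 17 heavy atoms by environment: 1× s (aromatic, X2) → no; 10× c (aromatic, X3) → match; 1× S (X2) → no; 2× C (X4) → no; 1× C (X3) → match; 1× O (X1) → no; 1× N (X3) → no.
Summing the matching environments: 10 + 1 = 11 matching atoms.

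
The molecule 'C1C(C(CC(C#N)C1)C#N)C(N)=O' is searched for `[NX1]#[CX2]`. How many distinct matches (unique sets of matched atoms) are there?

2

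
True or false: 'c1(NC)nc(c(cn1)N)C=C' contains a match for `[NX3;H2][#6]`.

The pattern [NX3;H2][#6] describes a trivalent nitrogen with two H attached to carbon — a primary amine.
The molecule carries a primary amino group (-NH2), whose atoms satisfy every constraint of the query, so the pattern matches.

True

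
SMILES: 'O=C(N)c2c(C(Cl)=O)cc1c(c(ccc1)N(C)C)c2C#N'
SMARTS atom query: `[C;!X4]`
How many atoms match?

3

The query [C;!X4] means: aliphatic carbon that does not have four total connections.
Check the 21 heavy atoms by environment: 10× c (aromatic, X3) → no; 1× C (X2) → match; 1× N (X1) → no; 2× C (X3) → match; 2× O (X1) → no; 2× N (X3) → no; 2× C (X4) → no; 1× Cl (X1) → no.
Summing the matching environments: 1 + 2 = 3 matching atoms.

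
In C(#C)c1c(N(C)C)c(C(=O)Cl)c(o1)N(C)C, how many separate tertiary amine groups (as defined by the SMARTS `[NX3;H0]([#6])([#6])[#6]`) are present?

2

[NX3;H0]([#6])([#6])[#6] is the SMARTS for a tertiary amine: a trivalent nitrogen with no H, bonded to three carbons.
The molecule carries 2 separate instances of a dimethylamino group (-N(CH3)2) meeting every constraint; each maps to a distinct set of atoms, giving 2 matches.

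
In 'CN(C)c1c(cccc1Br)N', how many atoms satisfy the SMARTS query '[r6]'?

The query [r6] means: r6 matches atoms in a six-membered ring.
Check the 11 heavy atoms by environment: 6× c (aromatic, in 6-ring) → match; 1× Br (acyclic) → no; 2× N (acyclic) → no; 2× C (acyclic) → no.
That gives 6 matching atoms.

6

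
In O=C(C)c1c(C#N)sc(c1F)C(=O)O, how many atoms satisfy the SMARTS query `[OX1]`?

2

The query [OX1] means: aliphatic oxygen with one total connection — typically a carbonyl =O or an oxide.
Check the 14 heavy atoms by environment: 1× s (aromatic, X2) → no; 4× c (aromatic, X3) → no; 1× F (X1) → no; 1× C (X2) → no; 1× N (X1) → no; 2× C (X3) → no; 2× O (X1) → match; 1× O (X2) → no; 1× C (X4) → no.
That gives 2 matching atoms.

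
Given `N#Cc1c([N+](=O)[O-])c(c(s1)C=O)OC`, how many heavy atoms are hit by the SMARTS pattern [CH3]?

1

Check the 14 heavy atoms by environment: 1× s (aromatic, H0) → no; 4× c (aromatic, H0) → no; 3× O (H0) → no; 1× C (H3) → match; 1× C (H1) → no; 1× N (charge +1, H0) → no; 1× O (charge -1, H0) → no; 1× C (H0) → no; 1× N (H0) → no.
That gives 1 matching atom.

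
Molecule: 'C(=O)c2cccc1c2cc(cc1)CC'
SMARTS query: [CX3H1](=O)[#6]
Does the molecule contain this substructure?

Yes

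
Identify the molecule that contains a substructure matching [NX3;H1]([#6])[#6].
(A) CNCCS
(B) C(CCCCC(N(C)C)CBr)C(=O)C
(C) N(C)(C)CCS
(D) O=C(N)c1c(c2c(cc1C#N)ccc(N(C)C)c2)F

[NX3;H1]([#6])[#6] describes a trivalent nitrogen with one H, bonded to two carbons (a secondary amine).
(A) contains an N-methylamino group (-NHCH3), which satisfies every atom and bond constraint.
(B) has a dimethylamino group (-N(CH3)2) but the nitrogen has H0, not H1.
(C) has a dimethylamino group (-N(CH3)2) but the nitrogen has H0, not H1.
(D) has a dimethylamino group (-N(CH3)2) but the nitrogen has H0, not H1.
So the answer is (A).

A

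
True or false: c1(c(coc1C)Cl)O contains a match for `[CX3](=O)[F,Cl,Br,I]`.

False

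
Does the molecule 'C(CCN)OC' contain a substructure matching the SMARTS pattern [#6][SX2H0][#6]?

The pattern [#6][SX2H0][#6] describes an aliphatic sulfur bridging two carbons with no H on the sulfur — a thioether.
The closest candidate here is a methoxy ether (-OCH3), but the bridging atom is O, not S. No other fragment satisfies the full query, so there is no match.

No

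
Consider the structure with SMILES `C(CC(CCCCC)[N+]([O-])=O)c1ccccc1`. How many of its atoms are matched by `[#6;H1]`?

Check the 17 heavy atoms by environment: 6× C (H2) → no; 1× C (H1) → match; 1× N (charge +1, H0) → no; 1× O (charge -1, H0) → no; 1× O (H0) → no; 1× c (aromatic, H0) → no; 5× c (aromatic, H1) → match; 1× C (H3) → no.
Summing the matching environments: 1 + 5 = 6 matching atoms.

6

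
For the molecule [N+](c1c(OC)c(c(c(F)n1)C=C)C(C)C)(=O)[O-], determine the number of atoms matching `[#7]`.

The query [#7] means: #7 matches any nitrogen atom regardless of aromaticity.
Check the 17 heavy atoms by environment: 1× n (aromatic) → match; 5× c (aromatic) → no; 2× O → no; 6× C → no; 1× N (charge +1) → match; 1× O (charge -1) → no; 1× F → no.
Summing the matching environments: 1 + 1 = 2 matching atoms.

2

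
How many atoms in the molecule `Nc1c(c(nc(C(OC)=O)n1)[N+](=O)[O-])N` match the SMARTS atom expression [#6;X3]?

The query [#6;X3] means: any carbon (aromatic or not) with three total connections.
Check the 15 heavy atoms by environment: 2× n (aromatic, X2) → no; 4× c (aromatic, X3) → match; 2× N (X3) → no; 1× N (charge +1, X3) → no; 1× O (charge -1, X1) → no; 2× O (X1) → no; 1× C (X3) → match; 1× O (X2) → no; 1× C (X4) → no.
Summing the matching environments: 4 + 1 = 5 matching atoms.

5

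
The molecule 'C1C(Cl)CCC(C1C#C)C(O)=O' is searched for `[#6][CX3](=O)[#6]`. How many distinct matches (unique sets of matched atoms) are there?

0

[#6][CX3](=O)[#6] is the SMARTS for a ketone: a carbonyl carbon (no H) flanked by two carbons.
The molecule has a carboxylic acid group (-C(=O)OH), but one neighbour of the carbonyl carbon is O, not C; nothing else fits, so there are 0 matches.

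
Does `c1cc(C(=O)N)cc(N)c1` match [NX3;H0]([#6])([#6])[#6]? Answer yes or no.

No

The pattern [NX3;H0]([#6])([#6])[#6] describes a trivalent nitrogen with no H, bonded to three carbons — a tertiary amine.
The closest candidate here is a primary amide (-C(=O)NH2), but the amide nitrogen has H2 and only one carbon neighbour. No other fragment satisfies the full query, so there is no match.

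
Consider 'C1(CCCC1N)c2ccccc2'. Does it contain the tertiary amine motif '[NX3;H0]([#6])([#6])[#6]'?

No

The pattern [NX3;H0]([#6])([#6])[#6] describes a trivalent nitrogen with no H, bonded to three carbons — a tertiary amine.
The closest candidate here is a primary amino group (-NH2), but the nitrogen has H2, not H0 with three carbons. No other fragment satisfies the full query, so there is no match.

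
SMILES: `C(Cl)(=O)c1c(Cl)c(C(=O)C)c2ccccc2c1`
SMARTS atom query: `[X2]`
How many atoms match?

0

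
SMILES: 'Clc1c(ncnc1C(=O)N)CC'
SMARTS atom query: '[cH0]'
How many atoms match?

3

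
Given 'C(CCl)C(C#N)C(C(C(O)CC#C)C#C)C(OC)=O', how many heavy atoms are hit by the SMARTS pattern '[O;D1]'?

2

The query [O;D1] means: aliphatic oxygen bonded to exactly one heavy atom.
Check the 19 heavy atoms by environment: 6× C (D2) → no; 5× C (D3) → no; 2× O (D1) → match; 1× O (D2) → no; 3× C (D1) → no; 1× Cl (D1) → no; 1× N (D1) → no.
That gives 2 matching atoms.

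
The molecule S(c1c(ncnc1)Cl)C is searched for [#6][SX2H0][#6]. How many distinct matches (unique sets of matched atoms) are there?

1

[#6][SX2H0][#6] is the SMARTS for a thioether: an aliphatic sulfur bridging two carbons with no H on the sulfur.
Exactly one fragment in the molecule meets all constraints, giving 1 match.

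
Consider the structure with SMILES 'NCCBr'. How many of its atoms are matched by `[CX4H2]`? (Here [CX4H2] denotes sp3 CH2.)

2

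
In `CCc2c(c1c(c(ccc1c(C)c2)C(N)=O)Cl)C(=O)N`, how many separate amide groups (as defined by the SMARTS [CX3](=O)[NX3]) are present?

[CX3](=O)[NX3] is the SMARTS for an amide: a carbonyl carbon bonded to a trivalent nitrogen.
The molecule carries 2 separate instances of a primary amide (-C(=O)NH2) meeting every constraint; each maps to a distinct set of atoms, giving 2 matches.

2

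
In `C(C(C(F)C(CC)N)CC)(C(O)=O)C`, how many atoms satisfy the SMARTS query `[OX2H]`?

The query [OX2H] means: aliphatic oxygen with two connections, one of which is H — an -OH oxygen.
Check the 14 heavy atoms by environment: 3× C (H3, X4) → no; 4× C (H1, X4) → no; 2× C (H2, X4) → no; 1× N (H2, X3) → no; 1× C (H0, X3) → no; 1× O (H0, X1) → no; 1× O (H1, X2) → match; 1× F (H0, X1) → no.
That gives 1 matching atom.

1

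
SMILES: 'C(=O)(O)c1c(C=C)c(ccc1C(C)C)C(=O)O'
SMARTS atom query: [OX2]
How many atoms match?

The query [OX2] means: aliphatic oxygen with two total connections — ether, hydroxyl, or ester single-bond O.
Check the 17 heavy atoms by environment: 6× c (aromatic, X3) → no; 4× C (X3) → no; 2× O (X1) → no; 2× O (X2) → match; 3× C (X4) → no.
That gives 2 matching atoms.

2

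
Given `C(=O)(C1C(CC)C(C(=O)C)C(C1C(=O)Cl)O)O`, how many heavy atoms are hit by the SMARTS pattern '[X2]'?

Check the 17 heavy atoms by environment: 8× C (X4) → no; 2× O (X2) → match; 3× C (X3) → no; 3× O (X1) → no; 1× Cl (X1) → no.
That gives 2 matching atoms.

2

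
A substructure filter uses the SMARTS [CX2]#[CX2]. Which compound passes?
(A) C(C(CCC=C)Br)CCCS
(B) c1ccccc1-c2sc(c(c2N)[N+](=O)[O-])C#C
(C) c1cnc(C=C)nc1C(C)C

[CX2]#[CX2] describes a carbon-carbon triple bond (an alkyne).
(A) has a vinyl group (-CH=CH2) but the C=C is a double bond; both carbons are CX3, not CX2.
(B) contains an ethynyl group (-C#CH), which satisfies every atom and bond constraint.
(C) has a vinyl group (-CH=CH2) but the C=C is a double bond; both carbons are CX3, not CX2.
So the answer is (B).

B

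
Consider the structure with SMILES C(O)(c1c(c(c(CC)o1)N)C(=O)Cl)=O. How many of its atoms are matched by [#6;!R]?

4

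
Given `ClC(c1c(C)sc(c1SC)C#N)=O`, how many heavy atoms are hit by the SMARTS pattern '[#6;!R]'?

Check the 13 heavy atoms by environment: 1× s (aromatic, in 5-ring) → no; 4× c (aromatic, in 5-ring) → no; 4× C (acyclic) → match; 1× N (acyclic) → no; 1× O (acyclic) → no; 1× Cl (acyclic) → no; 1× S (acyclic) → no.
That gives 4 matching atoms.

4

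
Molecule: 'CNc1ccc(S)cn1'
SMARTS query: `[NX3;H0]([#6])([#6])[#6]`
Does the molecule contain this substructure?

No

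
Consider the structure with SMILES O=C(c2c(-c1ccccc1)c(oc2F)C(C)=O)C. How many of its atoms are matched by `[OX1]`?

Check the 18 heavy atoms by environment: 1× o (aromatic, X2) → no; 10× c (aromatic, X3) → no; 2× C (X3) → no; 2× O (X1) → match; 2× C (X4) → no; 1× F (X1) → no.
That gives 2 matching atoms.

2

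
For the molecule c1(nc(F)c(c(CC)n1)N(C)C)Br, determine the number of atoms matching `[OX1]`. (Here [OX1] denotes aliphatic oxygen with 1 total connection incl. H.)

0

The query [OX1] means: aliphatic oxygen with one total connection — typically a carbonyl =O or an oxide.
Check the 13 heavy atoms by environment: 2× n (aromatic, X2) → no; 4× c (aromatic, X3) → no; 1× N (X3) → no; 4× C (X4) → no; 1× Br (X1) → no; 1× F (X1) → no.
No environment satisfies the query, so 0 matching atoms.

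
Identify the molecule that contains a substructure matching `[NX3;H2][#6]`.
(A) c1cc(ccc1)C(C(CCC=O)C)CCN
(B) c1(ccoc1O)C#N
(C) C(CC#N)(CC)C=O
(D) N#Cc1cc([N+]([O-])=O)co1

A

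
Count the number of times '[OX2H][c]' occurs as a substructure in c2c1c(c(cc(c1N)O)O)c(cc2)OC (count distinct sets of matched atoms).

2

[OX2H][c] is the SMARTS for a phenol: a hydroxyl oxygen attached to an aromatic carbon.
The molecule carries 2 separate instances of a hydroxyl group (-OH) meeting every constraint; each maps to a distinct set of atoms, giving 2 matches.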